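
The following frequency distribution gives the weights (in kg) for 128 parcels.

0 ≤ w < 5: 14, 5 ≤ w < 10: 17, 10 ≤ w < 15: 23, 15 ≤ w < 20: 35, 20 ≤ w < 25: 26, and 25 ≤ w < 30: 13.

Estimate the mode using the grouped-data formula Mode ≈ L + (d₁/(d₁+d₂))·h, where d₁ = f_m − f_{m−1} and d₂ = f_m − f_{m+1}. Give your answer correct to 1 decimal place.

Modal class: 15 ≤ w < 20 (highest frequency 35).
d₁ = 35 − 23 = 12, d₂ = 35 − 26 = 9
Mode ≈ 15 + (12/(12+9)) × 5 = 15 + 2.8571 = 17.8571

17.9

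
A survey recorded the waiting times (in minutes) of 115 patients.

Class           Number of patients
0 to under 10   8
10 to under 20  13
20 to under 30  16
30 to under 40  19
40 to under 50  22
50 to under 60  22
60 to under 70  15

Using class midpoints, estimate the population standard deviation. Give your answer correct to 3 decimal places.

17.874

Midpoints: 5, 15, 25, 35, 45, 55, 65
n = 115, Σfm = 4475, mean = 38.9130
Σfm² = 210875
Σf(m − x̄)² = Σfm² − (Σfm)²/n = 210875 − 4475²/115 = 36739.1304
Population variance = 36739.1304 / 115 = 319.4707
Standard deviation = √319.4707 = 17.8737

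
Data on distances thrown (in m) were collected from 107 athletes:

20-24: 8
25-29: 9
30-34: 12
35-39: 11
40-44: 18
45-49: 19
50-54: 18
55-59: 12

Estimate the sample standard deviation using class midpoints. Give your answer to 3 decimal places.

Midpoints: 22, 27, 32, 37, 42, 47, 52, 57
n = 107, Σfm = 4479, mean = 41.8598
Σfm² = 199163
Σf(m − x̄)² = Σfm² − (Σfm)²/n = 199163 − 4479²/107 = 11672.8972
Sample variance = 11672.8972 / 106 = 110.1217
Standard deviation = √110.1217 = 10.4939

10.494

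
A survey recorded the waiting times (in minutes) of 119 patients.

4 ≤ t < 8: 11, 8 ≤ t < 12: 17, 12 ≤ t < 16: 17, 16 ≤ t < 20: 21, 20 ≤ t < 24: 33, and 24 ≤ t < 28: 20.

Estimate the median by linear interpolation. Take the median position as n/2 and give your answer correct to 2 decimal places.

Cumulative frequencies: 11, 28, 45, 66, 99, 119
n = 119; position = n/2 = 59.5.
This falls in the class 16 ≤ t < 20: L = 16, F = 45, f = 21, h = 4.
Median ≈ 16 + ((59.5 − 45) / 21) × 4 = 18.7619

18.76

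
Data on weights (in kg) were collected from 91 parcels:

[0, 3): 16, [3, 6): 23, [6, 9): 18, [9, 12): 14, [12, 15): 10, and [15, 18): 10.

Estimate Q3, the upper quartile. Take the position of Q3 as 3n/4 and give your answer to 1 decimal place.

Cumulative frequencies: 16, 39, 57, 71, 81, 91
n = 91; position = 3n/4 = 68.25.
This falls in the class [9, 12): L = 9, F = 57, f = 14, h = 3.
Upper quartile ≈ 9 + ((68.25 − 57) / 14) × 3 = 11.4107

11.4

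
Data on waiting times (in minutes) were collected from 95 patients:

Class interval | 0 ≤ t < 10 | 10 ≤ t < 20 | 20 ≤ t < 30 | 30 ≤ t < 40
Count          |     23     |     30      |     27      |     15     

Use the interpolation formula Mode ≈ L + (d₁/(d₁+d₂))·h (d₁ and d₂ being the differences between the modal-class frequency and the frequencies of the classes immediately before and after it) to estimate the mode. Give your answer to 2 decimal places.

17.00

Modal class: 10 ≤ t < 20 (highest frequency 30).
d₁ = 30 − 23 = 7, d₂ = 30 − 27 = 3
Mode ≈ 10 + (7/(7+3)) × 10 = 10 + 7.0000 = 17.0000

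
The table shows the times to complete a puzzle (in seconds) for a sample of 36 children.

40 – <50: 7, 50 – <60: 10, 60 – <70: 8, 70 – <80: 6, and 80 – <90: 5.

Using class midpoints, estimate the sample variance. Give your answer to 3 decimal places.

Midpoints: 45, 55, 65, 75, 85
n = 36, Σfm = 2260, mean = 62.7778
Σfm² = 148100
Σf(m − x̄)² = Σfm² − (Σfm)²/n = 148100 − 2260²/36 = 6222.2222
Sample variance = 6222.2222 / 35 = 177.7778

177.778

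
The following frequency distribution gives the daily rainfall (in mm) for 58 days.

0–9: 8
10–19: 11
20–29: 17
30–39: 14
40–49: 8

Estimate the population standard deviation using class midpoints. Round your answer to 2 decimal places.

12.38

Midpoints: 4.5, 14.5, 24.5, 34.5, 44.5
n = 58, Σfm = 1451, mean = 25.0172
Σfm² = 45184.5
Σf(m − x̄)² = Σfm² − (Σfm)²/n = 45184.5 − 1451²/58 = 8884.4828
Population variance = 8884.4828 / 58 = 153.1807
Standard deviation = √153.1807 = 12.3766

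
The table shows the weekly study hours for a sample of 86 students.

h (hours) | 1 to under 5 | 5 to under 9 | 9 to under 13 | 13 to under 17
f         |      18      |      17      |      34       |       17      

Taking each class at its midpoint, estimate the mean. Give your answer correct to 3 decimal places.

Midpoints: 3, 7, 11, 15
Σfm = 18×3 + 17×7 + 34×11 + 17×15 = 802
n = Σf = 86
Mean = 802 / 86 = 9.3256

9.326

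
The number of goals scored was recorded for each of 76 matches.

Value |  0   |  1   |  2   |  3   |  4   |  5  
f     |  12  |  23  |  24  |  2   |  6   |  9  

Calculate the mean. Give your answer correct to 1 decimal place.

1.9

Values: 0, 1, 2, 3, 4, 5
Σfx = 12×0 + 23×1 + 24×2 + 2×3 + 6×4 + 9×5 = 146
n = Σf = 76
Mean = 146 / 76 = 1.9211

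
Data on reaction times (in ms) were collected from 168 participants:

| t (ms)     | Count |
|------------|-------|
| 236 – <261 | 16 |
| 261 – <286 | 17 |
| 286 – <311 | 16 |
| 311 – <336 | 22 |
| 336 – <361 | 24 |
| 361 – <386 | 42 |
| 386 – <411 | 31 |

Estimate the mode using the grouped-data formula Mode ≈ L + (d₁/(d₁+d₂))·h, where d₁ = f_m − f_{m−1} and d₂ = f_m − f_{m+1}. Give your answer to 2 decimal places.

Modal class: 361 – <386 (highest frequency 42).
d₁ = 42 − 24 = 18, d₂ = 42 − 31 = 11
Mode ≈ 361 + (18/(18+11)) × 25 = 361 + 15.5172 = 376.5172

376.52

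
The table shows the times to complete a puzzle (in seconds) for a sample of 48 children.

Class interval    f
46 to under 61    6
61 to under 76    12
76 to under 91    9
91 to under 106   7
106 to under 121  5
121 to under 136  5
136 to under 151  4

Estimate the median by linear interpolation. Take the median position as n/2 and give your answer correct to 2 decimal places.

Cumulative frequencies: 6, 18, 27, 34, 39, 44, 48
n = 48; position = n/2 = 24.
This falls in the class 76 to under 91: L = 76, F = 18, f = 9, h = 15.
Median ≈ 76 + ((24 − 18) / 9) × 15 = 86.0000

86.00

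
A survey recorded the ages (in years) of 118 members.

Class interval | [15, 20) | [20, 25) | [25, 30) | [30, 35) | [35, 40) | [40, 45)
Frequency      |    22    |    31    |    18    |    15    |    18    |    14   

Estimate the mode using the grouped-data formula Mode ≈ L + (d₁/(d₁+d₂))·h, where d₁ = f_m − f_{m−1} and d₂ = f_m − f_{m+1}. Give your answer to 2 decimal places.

22.05

Modal class: [20, 25) (highest frequency 31).
d₁ = 31 − 22 = 9, d₂ = 31 − 18 = 13
Mode ≈ 20 + (9/(9+13)) × 5 = 20 + 2.0455 = 22.0455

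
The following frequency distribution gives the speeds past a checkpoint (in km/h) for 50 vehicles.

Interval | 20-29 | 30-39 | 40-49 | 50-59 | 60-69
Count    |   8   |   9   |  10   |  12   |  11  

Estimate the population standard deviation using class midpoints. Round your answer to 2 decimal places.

Midpoints: 24.5, 34.5, 44.5, 54.5, 64.5
n = 50, Σfm = 2315, mean = 46.3000
Σfm² = 116722.5
Σf(m − x̄)² = Σfm² − (Σfm)²/n = 116722.5 − 2315²/50 = 9538.0000
Population variance = 9538.0000 / 50 = 190.7600
Standard deviation = √190.7600 = 13.8116

13.81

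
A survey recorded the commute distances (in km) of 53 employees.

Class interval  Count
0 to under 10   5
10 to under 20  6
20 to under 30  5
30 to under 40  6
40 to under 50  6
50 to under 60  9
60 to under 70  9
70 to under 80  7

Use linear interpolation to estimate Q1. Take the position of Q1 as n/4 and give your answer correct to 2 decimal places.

24.50

Cumulative frequencies: 5, 11, 16, 22, 28, 37, 46, 53
n = 53; position = n/4 = 13.25.
This falls in the class 20 to under 30: L = 20, F = 11, f = 5, h = 10.
Lower quartile ≈ 20 + ((13.25 − 11) / 5) × 10 = 24.5000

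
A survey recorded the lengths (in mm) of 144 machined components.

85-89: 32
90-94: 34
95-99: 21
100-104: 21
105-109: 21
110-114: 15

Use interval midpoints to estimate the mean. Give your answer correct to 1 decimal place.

97.3

Midpoints: 87, 92, 97, 102, 107, 112
Σfm = 32×87 + 34×92 + 21×97 + 21×102 + 21×107 + 15×112 = 14018
n = Σf = 144
Mean = 14018 / 144 = 97.3472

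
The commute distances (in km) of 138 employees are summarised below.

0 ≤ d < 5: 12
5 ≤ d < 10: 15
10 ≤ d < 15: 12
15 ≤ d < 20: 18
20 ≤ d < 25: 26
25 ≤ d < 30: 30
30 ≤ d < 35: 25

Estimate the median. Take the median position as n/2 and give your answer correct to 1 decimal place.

22.3

Cumulative frequencies: 12, 27, 39, 57, 83, 113, 138
n = 138; position = n/2 = 69.
This falls in the class 20 ≤ d < 25: L = 20, F = 57, f = 26, h = 5.
Median ≈ 20 + ((69 − 57) / 26) × 5 = 22.3077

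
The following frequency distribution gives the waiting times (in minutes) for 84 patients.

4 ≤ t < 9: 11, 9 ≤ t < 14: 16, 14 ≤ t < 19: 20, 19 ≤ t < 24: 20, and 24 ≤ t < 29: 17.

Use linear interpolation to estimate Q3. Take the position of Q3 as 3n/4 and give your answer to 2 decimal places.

23.00

Cumulative frequencies: 11, 27, 47, 67, 84
n = 84; position = 3n/4 = 63.
This falls in the class 19 ≤ t < 24: L = 19, F = 47, f = 20, h = 5.
Upper quartile ≈ 19 + ((63 − 47) / 20) × 5 = 23.0000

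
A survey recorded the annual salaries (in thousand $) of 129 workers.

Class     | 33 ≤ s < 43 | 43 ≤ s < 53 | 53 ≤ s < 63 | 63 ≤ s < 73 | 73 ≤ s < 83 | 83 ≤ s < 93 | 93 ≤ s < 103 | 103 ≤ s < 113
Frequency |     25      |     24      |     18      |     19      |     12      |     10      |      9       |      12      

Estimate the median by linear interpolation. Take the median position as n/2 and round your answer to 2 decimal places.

Cumulative frequencies: 25, 49, 67, 86, 98, 108, 117, 129
n = 129; position = n/2 = 64.5.
This falls in the class 53 ≤ s < 63: L = 53, F = 49, f = 18, h = 10.
Median ≈ 53 + ((64.5 − 49) / 18) × 10 = 61.6111

61.61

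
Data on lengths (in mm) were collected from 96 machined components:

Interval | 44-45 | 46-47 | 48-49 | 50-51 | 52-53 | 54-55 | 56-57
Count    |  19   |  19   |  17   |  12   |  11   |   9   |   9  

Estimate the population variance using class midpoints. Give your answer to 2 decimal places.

Midpoints: 44.5, 46.5, 48.5, 50.5, 52.5, 54.5, 56.5
n = 96, Σfm = 4736, mean = 49.3333
Σfm² = 235080
Σf(m − x̄)² = Σfm² − (Σfm)²/n = 235080 − 4736²/96 = 1437.3333
Population variance = 1437.3333 / 96 = 14.9722

14.97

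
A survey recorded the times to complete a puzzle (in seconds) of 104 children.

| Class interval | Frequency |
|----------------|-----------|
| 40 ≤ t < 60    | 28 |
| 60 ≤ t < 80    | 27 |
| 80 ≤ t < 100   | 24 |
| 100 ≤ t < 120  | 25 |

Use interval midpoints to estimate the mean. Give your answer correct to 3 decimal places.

Midpoints: 50, 70, 90, 110
Σfm = 28×50 + 27×70 + 24×90 + 25×110 = 8200
n = Σf = 104
Mean = 8200 / 104 = 78.8462

78.846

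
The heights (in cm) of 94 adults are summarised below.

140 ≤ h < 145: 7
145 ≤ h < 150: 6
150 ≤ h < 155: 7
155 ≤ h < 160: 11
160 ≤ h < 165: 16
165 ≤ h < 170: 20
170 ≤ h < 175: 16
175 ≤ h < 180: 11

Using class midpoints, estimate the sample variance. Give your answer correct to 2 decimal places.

103.74

Midpoints: 142.5, 147.5, 152.5, 157.5, 162.5, 167.5, 172.5, 177.5
n = 94, Σfm = 15345, mean = 163.2447
Σfm² = 2514637.5
Σf(m − x̄)² = Σfm² − (Σfm)²/n = 2514637.5 − 15345²/94 = 9647.8723
Sample variance = 9647.8723 / 93 = 103.7406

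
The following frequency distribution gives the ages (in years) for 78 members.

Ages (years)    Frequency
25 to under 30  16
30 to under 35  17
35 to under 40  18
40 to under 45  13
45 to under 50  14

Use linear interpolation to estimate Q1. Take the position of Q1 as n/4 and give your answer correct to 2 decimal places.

Cumulative frequencies: 16, 33, 51, 64, 78
n = 78; position = n/4 = 19.5.
This falls in the class 30 to under 35: L = 30, F = 16, f = 17, h = 5.
Lower quartile ≈ 30 + ((19.5 − 16) / 17) × 5 = 31.0294

31.03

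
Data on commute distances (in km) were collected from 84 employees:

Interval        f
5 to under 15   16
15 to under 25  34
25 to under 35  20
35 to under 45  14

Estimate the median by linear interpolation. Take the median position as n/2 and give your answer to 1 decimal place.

Cumulative frequencies: 16, 50, 70, 84
n = 84; position = n/2 = 42.
This falls in the class 15 to under 25: L = 15, F = 16, f = 34, h = 10.
Median ≈ 15 + ((42 − 16) / 34) × 10 = 22.6471

22.6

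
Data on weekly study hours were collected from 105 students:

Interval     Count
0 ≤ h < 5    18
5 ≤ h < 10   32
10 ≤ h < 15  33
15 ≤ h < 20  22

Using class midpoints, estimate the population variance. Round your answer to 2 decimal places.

Midpoints: 2.5, 7.5, 12.5, 17.5
n = 105, Σfm = 1082.5, mean = 10.3095
Σfm² = 13806.25
Σf(m − x̄)² = Σfm² − (Σfm)²/n = 13806.25 − 1082.5²/105 = 2646.1905
Population variance = 2646.1905 / 105 = 25.2018

25.20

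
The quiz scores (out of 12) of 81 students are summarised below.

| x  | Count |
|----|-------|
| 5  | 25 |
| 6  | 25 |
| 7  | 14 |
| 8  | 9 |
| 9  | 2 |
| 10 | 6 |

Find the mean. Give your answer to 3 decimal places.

Values: 5, 6, 7, 8, 9, 10
Σfx = 25×5 + 25×6 + 14×7 + 9×8 + 2×9 + 6×10 = 523
n = Σf = 81
Mean = 523 / 81 = 6.4568

6.457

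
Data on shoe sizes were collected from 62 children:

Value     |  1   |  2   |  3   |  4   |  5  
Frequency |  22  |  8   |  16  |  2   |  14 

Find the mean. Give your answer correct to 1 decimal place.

2.6

Values: 1, 2, 3, 4, 5
Σfx = 22×1 + 8×2 + 16×3 + 2×4 + 14×5 = 164
n = Σf = 62
Mean = 164 / 62 = 2.6452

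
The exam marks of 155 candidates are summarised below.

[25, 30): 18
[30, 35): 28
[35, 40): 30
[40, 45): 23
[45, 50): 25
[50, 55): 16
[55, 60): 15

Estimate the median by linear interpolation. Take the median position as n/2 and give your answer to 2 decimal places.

Cumulative frequencies: 18, 46, 76, 99, 124, 140, 155
n = 155; position = n/2 = 77.5.
This falls in the class [40, 45): L = 40, F = 76, f = 23, h = 5.
Median ≈ 40 + ((77.5 − 76) / 23) × 5 = 40.3261

40.33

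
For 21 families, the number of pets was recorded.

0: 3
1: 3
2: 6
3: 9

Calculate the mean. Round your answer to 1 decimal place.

Values: 0, 1, 2, 3
Σfx = 3×0 + 3×1 + 6×2 + 9×3 = 42
n = Σf = 21
Mean = 42 / 21 = 2.0000

2.0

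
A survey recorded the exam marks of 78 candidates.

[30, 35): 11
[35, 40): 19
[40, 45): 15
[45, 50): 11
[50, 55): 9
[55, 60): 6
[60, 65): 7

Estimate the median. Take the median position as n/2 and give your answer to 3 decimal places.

Cumulative frequencies: 11, 30, 45, 56, 65, 71, 78
n = 78; position = n/2 = 39.
This falls in the class [40, 45): L = 40, F = 30, f = 15, h = 5.
Median ≈ 40 + ((39 − 30) / 15) × 5 = 43.0000

43.000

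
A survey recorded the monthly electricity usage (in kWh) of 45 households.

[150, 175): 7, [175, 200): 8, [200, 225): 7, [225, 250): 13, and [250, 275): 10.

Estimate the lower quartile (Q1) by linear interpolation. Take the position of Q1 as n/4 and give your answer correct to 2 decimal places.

188.28

Cumulative frequencies: 7, 15, 22, 35, 45
n = 45; position = n/4 = 11.25.
This falls in the class [175, 200): L = 175, F = 7, f = 8, h = 25.
Lower quartile ≈ 175 + ((11.25 − 7) / 8) × 25 = 188.2812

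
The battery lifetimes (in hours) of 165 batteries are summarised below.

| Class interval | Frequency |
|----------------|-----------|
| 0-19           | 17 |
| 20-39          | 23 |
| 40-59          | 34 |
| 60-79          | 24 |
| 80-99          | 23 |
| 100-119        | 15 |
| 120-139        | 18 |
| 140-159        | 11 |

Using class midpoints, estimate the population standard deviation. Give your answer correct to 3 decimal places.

Midpoints: 9.5, 29.5, 49.5, 69.5, 89.5, 109.5, 129.5, 149.5
n = 165, Σfm = 11867.5, mean = 71.9242
Σfm² = 1132591.25
Σf(m − x̄)² = Σfm² − (Σfm)²/n = 1132591.25 − 11867.5²/165 = 279030.3030
Population variance = 279030.3030 / 165 = 1691.0927
Standard deviation = √1691.0927 = 41.1229

41.123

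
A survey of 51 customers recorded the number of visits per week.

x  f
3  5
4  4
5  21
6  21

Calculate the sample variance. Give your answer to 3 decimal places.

0.881

Values: 3, 4, 5, 6
n = 51, Σfx = 262, mean = 5.1373
Σfx² = 1390
Σf(x − x̄)² = Σfx² − (Σfx)²/n = 1390 − 262²/51 = 44.0392
Sample variance = 44.0392 / 50 = 0.8808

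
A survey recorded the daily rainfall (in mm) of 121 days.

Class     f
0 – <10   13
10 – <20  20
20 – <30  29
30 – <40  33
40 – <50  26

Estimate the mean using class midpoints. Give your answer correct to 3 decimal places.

Midpoints: 5, 15, 25, 35, 45
Σfm = 13×5 + 20×15 + 29×25 + 33×35 + 26×45 = 3415
n = Σf = 121
Mean = 3415 / 121 = 28.2231

28.223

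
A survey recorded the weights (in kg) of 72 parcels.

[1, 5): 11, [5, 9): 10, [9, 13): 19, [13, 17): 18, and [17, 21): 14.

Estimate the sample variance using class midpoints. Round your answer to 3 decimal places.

Midpoints: 3, 7, 11, 15, 19
n = 72, Σfm = 848, mean = 11.7778
Σfm² = 11992
Σf(m − x̄)² = Σfm² − (Σfm)²/n = 11992 − 848²/72 = 2004.4444
Sample variance = 2004.4444 / 71 = 28.2316

28.232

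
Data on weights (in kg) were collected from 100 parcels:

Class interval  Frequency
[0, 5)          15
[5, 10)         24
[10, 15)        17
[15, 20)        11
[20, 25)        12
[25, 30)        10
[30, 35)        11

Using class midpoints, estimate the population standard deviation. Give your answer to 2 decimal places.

Midpoints: 2.5, 7.5, 12.5, 17.5, 22.5, 27.5, 32.5
n = 100, Σfm = 1525, mean = 15.2500
Σfm² = 32725
Σf(m − x̄)² = Σfm² − (Σfm)²/n = 32725 − 1525²/100 = 9468.7500
Population variance = 9468.7500 / 100 = 94.6875
Standard deviation = √94.6875 = 9.7308

9.73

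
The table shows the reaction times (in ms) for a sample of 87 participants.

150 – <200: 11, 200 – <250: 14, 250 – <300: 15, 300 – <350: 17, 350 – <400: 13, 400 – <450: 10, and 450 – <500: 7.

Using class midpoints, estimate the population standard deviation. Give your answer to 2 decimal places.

Midpoints: 175, 225, 275, 325, 375, 425, 475
n = 87, Σfm = 27175, mean = 312.3563
Σfm² = 9189375
Σf(m − x̄)² = Σfm² − (Σfm)²/n = 9189375 − 27175²/87 = 701091.9540
Population variance = 701091.9540 / 87 = 8058.5282
Standard deviation = √8058.5282 = 89.7693

89.77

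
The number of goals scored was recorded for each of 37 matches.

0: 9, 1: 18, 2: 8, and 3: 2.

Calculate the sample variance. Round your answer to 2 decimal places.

Values: 0, 1, 2, 3
n = 37, Σfx = 40, mean = 1.0811
Σfx² = 68
Σf(x − x̄)² = Σfx² − (Σfx)²/n = 68 − 40²/37 = 24.7568
Sample variance = 24.7568 / 36 = 0.6877

0.69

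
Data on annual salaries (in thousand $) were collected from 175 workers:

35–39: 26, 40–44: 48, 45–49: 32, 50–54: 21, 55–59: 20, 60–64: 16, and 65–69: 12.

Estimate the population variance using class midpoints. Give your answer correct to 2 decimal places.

Midpoints: 37, 42, 47, 52, 57, 62, 67
n = 175, Σfm = 8510, mean = 48.6286
Σfm² = 428090
Σf(m − x̄)² = Σfm² − (Σfm)²/n = 428090 − 8510²/175 = 14260.8571
Population variance = 14260.8571 / 175 = 81.4906

81.49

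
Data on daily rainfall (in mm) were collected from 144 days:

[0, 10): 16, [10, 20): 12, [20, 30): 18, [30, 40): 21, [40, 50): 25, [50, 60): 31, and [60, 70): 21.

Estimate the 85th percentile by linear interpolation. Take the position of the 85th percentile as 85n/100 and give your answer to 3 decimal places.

Cumulative frequencies: 16, 28, 46, 67, 92, 123, 144
n = 144; position = 85n/100 = 122.4.
This falls in the class [50, 60): L = 50, F = 92, f = 31, h = 10.
85th percentile ≈ 50 + ((122.4 − 92) / 31) × 10 = 59.8065

59.806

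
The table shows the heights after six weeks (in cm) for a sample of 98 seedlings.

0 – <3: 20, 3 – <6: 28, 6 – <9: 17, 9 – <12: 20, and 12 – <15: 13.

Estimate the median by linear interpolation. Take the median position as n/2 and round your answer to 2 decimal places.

6.18

Cumulative frequencies: 20, 48, 65, 85, 98
n = 98; position = n/2 = 49.
This falls in the class 6 – <9: L = 6, F = 48, f = 17, h = 3.
Median ≈ 6 + ((49 − 48) / 17) × 3 = 6.1765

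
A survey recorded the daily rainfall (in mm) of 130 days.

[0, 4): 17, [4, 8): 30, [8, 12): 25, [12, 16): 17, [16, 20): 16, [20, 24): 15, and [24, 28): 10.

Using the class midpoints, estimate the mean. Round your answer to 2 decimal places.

12.15

Midpoints: 2, 6, 10, 14, 18, 22, 26
Σfm = 17×2 + 30×6 + 25×10 + 17×14 + 16×18 + 15×22 + 10×26 = 1580
n = Σf = 130
Mean = 1580 / 130 = 12.1538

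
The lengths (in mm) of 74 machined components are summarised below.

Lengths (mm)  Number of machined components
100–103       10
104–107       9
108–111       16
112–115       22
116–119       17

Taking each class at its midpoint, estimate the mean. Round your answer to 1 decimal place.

111.0

Midpoints: 101.5, 105.5, 109.5, 113.5, 117.5
Σfm = 10×101.5 + 9×105.5 + 16×109.5 + 22×113.5 + 17×117.5 = 8211
n = Σf = 74
Mean = 8211 / 74 = 110.9595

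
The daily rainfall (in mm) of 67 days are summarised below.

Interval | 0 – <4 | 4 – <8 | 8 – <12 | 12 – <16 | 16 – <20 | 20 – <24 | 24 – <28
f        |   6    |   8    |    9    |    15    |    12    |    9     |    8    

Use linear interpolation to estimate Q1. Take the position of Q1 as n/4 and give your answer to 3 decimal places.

9.222

Cumulative frequencies: 6, 14, 23, 38, 50, 59, 67
n = 67; position = n/4 = 16.75.
This falls in the class 8 – <12: L = 8, F = 14, f = 9, h = 4.
Lower quartile ≈ 8 + ((16.75 − 14) / 9) × 4 = 9.2222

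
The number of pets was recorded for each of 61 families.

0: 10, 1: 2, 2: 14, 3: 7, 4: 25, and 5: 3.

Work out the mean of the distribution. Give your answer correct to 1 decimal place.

2.7

Values: 0, 1, 2, 3, 4, 5
Σfx = 10×0 + 2×1 + 14×2 + 7×3 + 25×4 + 3×5 = 166
n = Σf = 61
Mean = 166 / 61 = 2.7213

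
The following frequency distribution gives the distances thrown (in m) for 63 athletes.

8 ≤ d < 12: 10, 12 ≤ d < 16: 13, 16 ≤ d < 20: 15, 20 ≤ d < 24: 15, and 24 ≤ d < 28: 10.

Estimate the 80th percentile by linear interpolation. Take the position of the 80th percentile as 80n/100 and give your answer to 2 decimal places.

23.31

Cumulative frequencies: 10, 23, 38, 53, 63
n = 63; position = 80n/100 = 50.4.
This falls in the class 20 ≤ d < 24: L = 20, F = 38, f = 15, h = 4.
80th percentile ≈ 20 + ((50.4 − 38) / 15) × 4 = 23.3067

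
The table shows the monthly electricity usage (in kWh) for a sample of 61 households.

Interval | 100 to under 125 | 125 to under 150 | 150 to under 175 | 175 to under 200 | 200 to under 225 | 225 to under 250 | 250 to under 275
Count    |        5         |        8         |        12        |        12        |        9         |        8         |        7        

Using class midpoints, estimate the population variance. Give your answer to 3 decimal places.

Midpoints: 112.5, 137.5, 162.5, 187.5, 212.5, 237.5, 262.5
n = 61, Σfm = 11512.5, mean = 188.7295
Σfm² = 2293281.25
Σf(m − x̄)² = Σfm² − (Σfm)²/n = 2293281.25 − 11512.5²/61 = 120532.7869
Population variance = 120532.7869 / 61 = 1975.9473

1975.947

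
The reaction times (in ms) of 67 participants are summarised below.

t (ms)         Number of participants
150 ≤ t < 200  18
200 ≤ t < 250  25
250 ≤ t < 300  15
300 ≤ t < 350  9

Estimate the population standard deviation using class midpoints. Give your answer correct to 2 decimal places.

49.49

Midpoints: 175, 225, 275, 325
n = 67, Σfm = 15825, mean = 236.1940
Σfm² = 3901875
Σf(m − x̄)² = Σfm² − (Σfm)²/n = 3901875 − 15825²/67 = 164104.4776
Population variance = 164104.4776 / 67 = 2449.3206
Standard deviation = √2449.3206 = 49.4906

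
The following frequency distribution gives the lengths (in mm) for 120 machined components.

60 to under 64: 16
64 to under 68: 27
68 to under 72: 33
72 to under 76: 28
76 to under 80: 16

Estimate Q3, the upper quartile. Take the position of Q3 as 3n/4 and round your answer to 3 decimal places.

74.000

Cumulative frequencies: 16, 43, 76, 104, 120
n = 120; position = 3n/4 = 90.
This falls in the class 72 to under 76: L = 72, F = 76, f = 28, h = 4.
Upper quartile ≈ 72 + ((90 − 76) / 28) × 4 = 74.0000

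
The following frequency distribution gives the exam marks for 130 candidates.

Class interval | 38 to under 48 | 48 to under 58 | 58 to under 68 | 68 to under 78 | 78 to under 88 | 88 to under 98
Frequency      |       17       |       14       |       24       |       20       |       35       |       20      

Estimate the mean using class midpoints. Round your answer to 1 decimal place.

70.8

Midpoints: 43, 53, 63, 73, 83, 93
Σfm = 17×43 + 14×53 + 24×63 + 20×73 + 35×83 + 20×93 = 9210
n = Σf = 130
Mean = 9210 / 130 = 70.8462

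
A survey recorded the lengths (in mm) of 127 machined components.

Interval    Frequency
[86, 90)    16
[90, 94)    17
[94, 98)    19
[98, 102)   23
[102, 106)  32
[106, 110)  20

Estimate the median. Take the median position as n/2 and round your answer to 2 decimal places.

100.00

Cumulative frequencies: 16, 33, 52, 75, 107, 127
n = 127; position = n/2 = 63.5.
This falls in the class [98, 102): L = 98, F = 52, f = 23, h = 4.
Median ≈ 98 + ((63.5 − 52) / 23) × 4 = 100.0000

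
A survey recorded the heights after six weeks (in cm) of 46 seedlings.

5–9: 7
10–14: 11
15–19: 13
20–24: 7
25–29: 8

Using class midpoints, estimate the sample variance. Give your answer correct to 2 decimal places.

Midpoints: 7, 12, 17, 22, 27
n = 46, Σfm = 772, mean = 16.7826
Σfm² = 14904
Σf(m − x̄)² = Σfm² − (Σfm)²/n = 14904 − 772²/46 = 1947.8261
Sample variance = 1947.8261 / 45 = 43.2850

43.29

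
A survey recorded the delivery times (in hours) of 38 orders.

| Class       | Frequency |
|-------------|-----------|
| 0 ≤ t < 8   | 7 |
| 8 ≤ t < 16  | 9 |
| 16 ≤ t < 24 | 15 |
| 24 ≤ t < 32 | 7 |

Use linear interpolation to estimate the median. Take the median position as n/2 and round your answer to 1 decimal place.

Cumulative frequencies: 7, 16, 31, 38
n = 38; position = n/2 = 19.
This falls in the class 16 ≤ t < 24: L = 16, F = 16, f = 15, h = 8.
Median ≈ 16 + ((19 − 16) / 15) × 8 = 17.6000

17.6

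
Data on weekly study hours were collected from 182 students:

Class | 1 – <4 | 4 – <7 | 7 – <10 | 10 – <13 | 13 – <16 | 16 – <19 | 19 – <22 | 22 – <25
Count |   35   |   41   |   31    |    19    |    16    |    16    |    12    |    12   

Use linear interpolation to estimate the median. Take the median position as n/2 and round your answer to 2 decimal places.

Cumulative frequencies: 35, 76, 107, 126, 142, 158, 170, 182
n = 182; position = n/2 = 91.
This falls in the class 7 – <10: L = 7, F = 76, f = 31, h = 3.
Median ≈ 7 + ((91 − 76) / 31) × 3 = 8.4516

8.45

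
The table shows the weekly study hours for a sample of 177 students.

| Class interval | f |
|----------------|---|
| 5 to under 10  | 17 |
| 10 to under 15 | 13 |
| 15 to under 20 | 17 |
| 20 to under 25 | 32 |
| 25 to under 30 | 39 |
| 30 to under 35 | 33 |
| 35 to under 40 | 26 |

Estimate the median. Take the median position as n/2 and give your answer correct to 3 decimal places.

26.218

Cumulative frequencies: 17, 30, 47, 79, 118, 151, 177
n = 177; position = n/2 = 88.5.
This falls in the class 25 to under 30: L = 25, F = 79, f = 39, h = 5.
Median ≈ 25 + ((88.5 − 79) / 39) × 5 = 26.2179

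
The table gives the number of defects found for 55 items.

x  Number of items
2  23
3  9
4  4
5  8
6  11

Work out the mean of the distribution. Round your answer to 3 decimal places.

Values: 2, 3, 4, 5, 6
Σfx = 23×2 + 9×3 + 4×4 + 8×5 + 11×6 = 195
n = Σf = 55
Mean = 195 / 55 = 3.5455

3.545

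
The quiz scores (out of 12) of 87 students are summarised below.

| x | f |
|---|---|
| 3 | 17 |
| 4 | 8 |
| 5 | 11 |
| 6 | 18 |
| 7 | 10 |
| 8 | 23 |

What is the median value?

6

Cumulative frequencies: 17, 25, 36, 54, 64, 87
n = 87, so the median is the value in position (n+1)/2 = 44.
Position 44 falls at value 6.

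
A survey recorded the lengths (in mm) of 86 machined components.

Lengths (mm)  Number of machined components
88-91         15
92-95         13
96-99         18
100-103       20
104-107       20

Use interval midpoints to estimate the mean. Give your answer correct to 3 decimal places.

Midpoints: 89.5, 93.5, 97.5, 101.5, 105.5
Σfm = 15×89.5 + 13×93.5 + 18×97.5 + 20×101.5 + 20×105.5 = 8453
n = Σf = 86
Mean = 8453 / 86 = 98.2907

98.291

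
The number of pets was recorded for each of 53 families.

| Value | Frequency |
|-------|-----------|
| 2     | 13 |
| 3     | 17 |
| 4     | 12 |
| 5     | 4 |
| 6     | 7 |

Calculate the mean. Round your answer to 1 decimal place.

3.5

Values: 2, 3, 4, 5, 6
Σfx = 13×2 + 17×3 + 12×4 + 4×5 + 7×6 = 187
n = Σf = 53
Mean = 187 / 53 = 3.5283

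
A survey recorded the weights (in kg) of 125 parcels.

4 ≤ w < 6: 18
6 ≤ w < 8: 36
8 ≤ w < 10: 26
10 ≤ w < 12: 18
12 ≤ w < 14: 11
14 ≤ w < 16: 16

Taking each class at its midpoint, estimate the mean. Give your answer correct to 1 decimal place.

9.3

Midpoints: 5, 7, 9, 11, 13, 15
Σfm = 18×5 + 36×7 + 26×9 + 18×11 + 11×13 + 16×15 = 1157
n = Σf = 125
Mean = 1157 / 125 = 9.2560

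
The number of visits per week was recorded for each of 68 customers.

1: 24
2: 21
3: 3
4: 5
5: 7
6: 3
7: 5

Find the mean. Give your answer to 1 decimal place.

Values: 1, 2, 3, 4, 5, 6, 7
Σfx = 24×1 + 21×2 + 3×3 + 5×4 + 7×5 + 3×6 + 5×7 = 183
n = Σf = 68
Mean = 183 / 68 = 2.6912

2.7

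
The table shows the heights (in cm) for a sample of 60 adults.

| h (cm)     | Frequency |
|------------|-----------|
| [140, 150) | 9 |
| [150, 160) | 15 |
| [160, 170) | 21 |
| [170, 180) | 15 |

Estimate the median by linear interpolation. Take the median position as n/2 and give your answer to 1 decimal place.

Cumulative frequencies: 9, 24, 45, 60
n = 60; position = n/2 = 30.
This falls in the class [160, 170): L = 160, F = 24, f = 21, h = 10.
Median ≈ 160 + ((30 − 24) / 21) × 10 = 162.8571

162.9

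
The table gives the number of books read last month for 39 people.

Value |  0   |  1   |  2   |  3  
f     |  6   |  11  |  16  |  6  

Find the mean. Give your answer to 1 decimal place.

Values: 0, 1, 2, 3
Σfx = 6×0 + 11×1 + 16×2 + 6×3 = 61
n = Σf = 39
Mean = 61 / 39 = 1.5641

1.6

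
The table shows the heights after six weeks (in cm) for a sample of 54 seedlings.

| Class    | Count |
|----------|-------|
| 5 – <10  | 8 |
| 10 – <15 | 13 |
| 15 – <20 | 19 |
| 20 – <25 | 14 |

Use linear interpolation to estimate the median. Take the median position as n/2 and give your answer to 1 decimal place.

16.6

Cumulative frequencies: 8, 21, 40, 54
n = 54; position = n/2 = 27.
This falls in the class 15 – <20: L = 15, F = 21, f = 19, h = 5.
Median ≈ 15 + ((27 − 21) / 19) × 5 = 16.5789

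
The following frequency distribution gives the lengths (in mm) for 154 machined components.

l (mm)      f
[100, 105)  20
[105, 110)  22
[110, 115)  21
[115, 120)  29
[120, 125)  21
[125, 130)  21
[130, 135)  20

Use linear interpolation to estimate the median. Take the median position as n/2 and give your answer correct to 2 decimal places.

117.41

Cumulative frequencies: 20, 42, 63, 92, 113, 134, 154
n = 154; position = n/2 = 77.
This falls in the class [115, 120): L = 115, F = 63, f = 29, h = 5.
Median ≈ 115 + ((77 − 63) / 29) × 5 = 117.4138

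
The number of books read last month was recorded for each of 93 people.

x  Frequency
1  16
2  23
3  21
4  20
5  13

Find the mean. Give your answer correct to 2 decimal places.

2.90

Values: 1, 2, 3, 4, 5
Σfx = 16×1 + 23×2 + 21×3 + 20×4 + 13×5 = 270
n = Σf = 93
Mean = 270 / 93 = 2.9032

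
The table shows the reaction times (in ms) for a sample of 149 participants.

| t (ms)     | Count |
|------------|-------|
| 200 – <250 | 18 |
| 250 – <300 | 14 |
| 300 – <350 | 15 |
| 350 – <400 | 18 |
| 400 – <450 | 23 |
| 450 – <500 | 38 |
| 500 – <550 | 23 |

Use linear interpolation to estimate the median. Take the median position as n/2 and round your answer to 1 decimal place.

Cumulative frequencies: 18, 32, 47, 65, 88, 126, 149
n = 149; position = n/2 = 74.5.
This falls in the class 400 – <450: L = 400, F = 65, f = 23, h = 50.
Median ≈ 400 + ((74.5 − 65) / 23) × 50 = 420.6522

420.7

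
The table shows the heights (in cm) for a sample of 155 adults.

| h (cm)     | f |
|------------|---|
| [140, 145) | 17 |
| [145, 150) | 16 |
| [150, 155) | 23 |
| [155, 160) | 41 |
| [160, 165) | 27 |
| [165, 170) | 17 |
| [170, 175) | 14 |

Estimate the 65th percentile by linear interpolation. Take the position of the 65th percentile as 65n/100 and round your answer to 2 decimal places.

Cumulative frequencies: 17, 33, 56, 97, 124, 141, 155
n = 155; position = 65n/100 = 100.75.
This falls in the class [160, 165): L = 160, F = 97, f = 27, h = 5.
65th percentile ≈ 160 + ((100.75 − 97) / 27) × 5 = 160.6944

160.69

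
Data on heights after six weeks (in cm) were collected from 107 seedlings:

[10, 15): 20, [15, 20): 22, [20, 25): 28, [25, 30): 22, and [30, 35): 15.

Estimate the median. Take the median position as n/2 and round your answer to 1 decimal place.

22.1

Cumulative frequencies: 20, 42, 70, 92, 107
n = 107; position = n/2 = 53.5.
This falls in the class [20, 25): L = 20, F = 42, f = 28, h = 5.
Median ≈ 20 + ((53.5 − 42) / 28) × 5 = 22.0536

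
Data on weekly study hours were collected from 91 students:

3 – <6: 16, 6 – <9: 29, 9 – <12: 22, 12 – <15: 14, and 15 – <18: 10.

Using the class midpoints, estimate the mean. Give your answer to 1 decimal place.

Midpoints: 4.5, 7.5, 10.5, 13.5, 16.5
Σfm = 16×4.5 + 29×7.5 + 22×10.5 + 14×13.5 + 10×16.5 = 874.5
n = Σf = 91
Mean = 874.5 / 91 = 9.6099

9.6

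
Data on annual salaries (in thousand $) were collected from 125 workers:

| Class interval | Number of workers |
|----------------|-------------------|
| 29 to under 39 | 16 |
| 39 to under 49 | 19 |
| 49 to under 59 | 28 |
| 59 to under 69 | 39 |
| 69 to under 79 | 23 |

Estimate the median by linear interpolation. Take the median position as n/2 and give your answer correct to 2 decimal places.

Cumulative frequencies: 16, 35, 63, 102, 125
n = 125; position = n/2 = 62.5.
This falls in the class 49 to under 59: L = 49, F = 35, f = 28, h = 10.
Median ≈ 49 + ((62.5 − 35) / 28) × 10 = 58.8214

58.82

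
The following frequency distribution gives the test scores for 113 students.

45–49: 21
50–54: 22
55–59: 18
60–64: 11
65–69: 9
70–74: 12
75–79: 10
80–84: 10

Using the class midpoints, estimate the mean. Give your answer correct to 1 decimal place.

Midpoints: 47, 52, 57, 62, 67, 72, 77, 82
Σfm = 21×47 + 22×52 + 18×57 + 11×62 + 9×67 + 12×72 + 10×77 + 10×82 = 6896
n = Σf = 113
Mean = 6896 / 113 = 61.0265

61.0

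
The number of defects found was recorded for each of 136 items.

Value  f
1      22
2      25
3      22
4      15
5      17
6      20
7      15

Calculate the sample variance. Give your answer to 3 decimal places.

Values: 1, 2, 3, 4, 5, 6, 7
n = 136, Σfx = 508, mean = 3.7353
Σfx² = 2440
Σf(x − x̄)² = Σfx² − (Σfx)²/n = 2440 − 508²/136 = 542.4706
Sample variance = 542.4706 / 135 = 4.0183

4.018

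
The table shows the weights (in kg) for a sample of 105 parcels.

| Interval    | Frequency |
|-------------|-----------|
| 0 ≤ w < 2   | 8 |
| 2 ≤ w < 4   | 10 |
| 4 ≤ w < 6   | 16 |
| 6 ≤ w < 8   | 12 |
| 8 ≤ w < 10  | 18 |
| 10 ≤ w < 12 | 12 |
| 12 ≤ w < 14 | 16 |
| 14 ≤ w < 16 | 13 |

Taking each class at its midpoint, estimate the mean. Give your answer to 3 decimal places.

Midpoints: 1, 3, 5, 7, 9, 11, 13, 15
Σfm = 8×1 + 10×3 + 16×5 + 12×7 + 18×9 + 12×11 + 16×13 + 13×15 = 899
n = Σf = 105
Mean = 899 / 105 = 8.5619

8.562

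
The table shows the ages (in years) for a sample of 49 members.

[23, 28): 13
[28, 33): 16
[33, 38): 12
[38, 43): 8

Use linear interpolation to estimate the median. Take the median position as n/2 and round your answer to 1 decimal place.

Cumulative frequencies: 13, 29, 41, 49
n = 49; position = n/2 = 24.5.
This falls in the class [28, 33): L = 28, F = 13, f = 16, h = 5.
Median ≈ 28 + ((24.5 − 13) / 16) × 5 = 31.5938

31.6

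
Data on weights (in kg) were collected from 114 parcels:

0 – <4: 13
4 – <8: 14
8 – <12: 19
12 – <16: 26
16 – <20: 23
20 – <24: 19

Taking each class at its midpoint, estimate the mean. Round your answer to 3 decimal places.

13.123

Midpoints: 2, 6, 10, 14, 18, 22
Σfm = 13×2 + 14×6 + 19×10 + 26×14 + 23×18 + 19×22 = 1496
n = Σf = 114
Mean = 1496 / 114 = 13.1228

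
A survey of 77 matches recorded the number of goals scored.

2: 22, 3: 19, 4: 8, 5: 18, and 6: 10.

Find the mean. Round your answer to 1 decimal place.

Values: 2, 3, 4, 5, 6
Σfx = 22×2 + 19×3 + 8×4 + 18×5 + 10×6 = 283
n = Σf = 77
Mean = 283 / 77 = 3.6753

3.7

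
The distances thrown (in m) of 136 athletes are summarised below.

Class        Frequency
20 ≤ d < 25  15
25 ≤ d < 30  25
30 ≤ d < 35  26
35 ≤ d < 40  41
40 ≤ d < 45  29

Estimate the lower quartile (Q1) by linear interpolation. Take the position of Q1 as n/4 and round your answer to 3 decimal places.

28.800

Cumulative frequencies: 15, 40, 66, 107, 136
n = 136; position = n/4 = 34.
This falls in the class 25 ≤ d < 30: L = 25, F = 15, f = 25, h = 5.
Lower quartile ≈ 25 + ((34 − 15) / 25) × 5 = 28.8000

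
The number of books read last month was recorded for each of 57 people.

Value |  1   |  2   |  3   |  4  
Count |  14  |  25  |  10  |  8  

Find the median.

Cumulative frequencies: 14, 39, 49, 57
n = 57, so the median is the value in position (n+1)/2 = 29.
Position 29 falls at value 2.

2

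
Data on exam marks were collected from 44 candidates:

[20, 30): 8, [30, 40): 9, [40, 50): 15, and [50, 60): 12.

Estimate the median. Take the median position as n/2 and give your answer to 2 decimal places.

43.33

Cumulative frequencies: 8, 17, 32, 44
n = 44; position = n/2 = 22.
This falls in the class [40, 50): L = 40, F = 17, f = 15, h = 10.
Median ≈ 40 + ((22 − 17) / 15) × 10 = 43.3333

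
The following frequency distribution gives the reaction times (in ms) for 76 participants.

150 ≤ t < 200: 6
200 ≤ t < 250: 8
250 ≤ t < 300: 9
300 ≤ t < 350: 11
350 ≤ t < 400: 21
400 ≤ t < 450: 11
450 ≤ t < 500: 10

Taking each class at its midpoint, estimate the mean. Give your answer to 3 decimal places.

344.737

Midpoints: 175, 225, 275, 325, 375, 425, 475
Σfm = 6×175 + 8×225 + 9×275 + 11×325 + 21×375 + 11×425 + 10×475 = 26200
n = Σf = 76
Mean = 26200 / 76 = 344.7368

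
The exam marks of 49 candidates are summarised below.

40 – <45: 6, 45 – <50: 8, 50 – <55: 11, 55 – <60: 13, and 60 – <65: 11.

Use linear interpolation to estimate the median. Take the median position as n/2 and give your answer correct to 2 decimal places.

Cumulative frequencies: 6, 14, 25, 38, 49
n = 49; position = n/2 = 24.5.
This falls in the class 50 – <55: L = 50, F = 14, f = 11, h = 5.
Median ≈ 50 + ((24.5 − 14) / 11) × 5 = 54.7727

54.77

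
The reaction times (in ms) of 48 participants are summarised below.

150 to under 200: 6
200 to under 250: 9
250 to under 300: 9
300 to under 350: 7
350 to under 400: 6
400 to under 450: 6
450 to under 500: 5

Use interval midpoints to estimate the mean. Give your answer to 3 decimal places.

312.500

Midpoints: 175, 225, 275, 325, 375, 425, 475
Σfm = 6×175 + 9×225 + 9×275 + 7×325 + 6×375 + 6×425 + 5×475 = 15000
n = Σf = 48
Mean = 15000 / 48 = 312.5000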